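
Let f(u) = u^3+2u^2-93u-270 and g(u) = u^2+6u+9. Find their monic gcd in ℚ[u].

u+3

Apply the Euclidean algorithm:
  u^3+2u^2-93u-270 = (u-4)(u^2+6u+9) + (-78u-234)
  u^2+6u+9 = (-(1/78)u-1/26)(-78u-234) + (0)
Last nonzero remainder: -78u-234. Dividing through by -78 gives the monic gcd u+3.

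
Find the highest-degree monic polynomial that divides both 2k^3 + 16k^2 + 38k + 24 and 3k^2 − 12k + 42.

Repeated division with remainder:
  2k^3 + 16k^2 + 38k + 24 = ((2/3)k + 8)(3k^2 − 12k + 42) + (106k − 312)
  3k^2 − 12k + 42 = ((3/106)k − 84/2809)(106k − 312) + (91770/2809)
  106k − 312 = ((148877/45885)k − 146068/15295)(91770/2809) + (0)
The last nonzero remainder is the constant 91770/2809, so the polynomials are coprime and gcd = 1.

1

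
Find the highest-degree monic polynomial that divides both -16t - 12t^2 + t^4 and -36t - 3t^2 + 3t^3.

Euclidean algorithm in ℚ[t]:
  t^4 - 12t^2 - 16t = ((1/3)t + 1/3)(3t^3 - 3t^2 - 36t) + (t^2 - 4t)
  3t^3 - 3t^2 - 36t = (3t + 9)(t^2 - 4t) + (0)
The last nonzero remainder t^2 - 4t is already monic.

-4t + t^2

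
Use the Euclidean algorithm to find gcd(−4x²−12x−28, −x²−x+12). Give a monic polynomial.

1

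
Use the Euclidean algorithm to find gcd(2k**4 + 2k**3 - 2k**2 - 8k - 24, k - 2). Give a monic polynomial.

k - 2

Euclidean algorithm in ℚ[k]:
  2k**4 + 2k**3 - 2k**2 - 8k - 24 = (2k**3 + 6k**2 + 10k + 12)(k - 2) + (0)
The last nonzero remainder k - 2 is already monic.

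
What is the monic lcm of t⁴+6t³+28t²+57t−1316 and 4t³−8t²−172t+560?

t⁵+t⁴−2t³−83t²−1601t+6580

By polynomial division,
  t⁴+6t³+28t²+57t−1316 = ((1/4)t+2)(4t³−8t²−172t+560) + (87t²+261t−2436)
  4t³−8t²−172t+560 = ((4/87)t−20/87)(87t²+261t−2436) + (0)
Last nonzero remainder: 87t²+261t−2436. Dividing through by 87 gives the monic gcd t²+3t−28.
Then lcm(f, g) = f·g / gcd(f, g); expanding and making the result monic gives the answer.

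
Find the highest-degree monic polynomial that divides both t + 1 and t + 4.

1

Euclidean algorithm in ℚ[t]:
  t + 1 = (t + 4) + (-3)
  t + 4 = (-(1/3)t - 4/3)(-3) + (0)
The last nonzero remainder is the constant -3, so the polynomials are coprime and gcd = 1.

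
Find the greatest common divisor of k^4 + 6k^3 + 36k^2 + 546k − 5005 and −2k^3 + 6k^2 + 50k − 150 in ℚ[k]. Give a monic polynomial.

k − 5

By polynomial division,
  k^4 + 6k^3 + 36k^2 + 546k − 5005 = (−(1/2)k − 9/2)(−2k^3 + 6k^2 + 50k − 150) + (88k^2 + 696k − 5680)
  −2k^3 + 6k^2 + 50k − 150 = (−(1/44)k + 30/121)(88k^2 + 696k − 5680) + (−(30450/121)k + 152250/121)
  88k^2 + 696k − 5680 = (−(5324/15225)k − 68728/15225)(−(30450/121)k + 152250/121) + (0)
Last nonzero remainder: −(30450/121)k + 152250/121. Dividing through by −30450/121 gives the monic gcd k − 5.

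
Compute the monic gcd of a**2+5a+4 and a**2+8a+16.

a+4

By polynomial division,
  a**2+5a+4 = (a**2+8a+16) + (-3a-12)
  a**2+8a+16 = (-(1/3)a-4/3)(-3a-12) + (0)
Last nonzero remainder: -3a-12. Dividing through by -3 gives the monic gcd a+4.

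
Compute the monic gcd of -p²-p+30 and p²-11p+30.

p-5

Euclidean algorithm in ℚ[p]:
  -p²-p+30 = (-1)(p²-11p+30) + (-12p+60)
  p²-11p+30 = (-(1/12)p+1/2)(-12p+60) + (0)
Last nonzero remainder: -12p+60. Dividing through by -12 gives the monic gcd p-5.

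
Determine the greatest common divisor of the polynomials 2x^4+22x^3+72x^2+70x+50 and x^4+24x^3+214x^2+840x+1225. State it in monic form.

Euclidean algorithm in ℚ[x]:
  2x^4+22x^3+72x^2+70x+50 = (2)(x^4+24x^3+214x^2+840x+1225) + (−26x^3−356x^2−1610x−2400)
  x^4+24x^3+214x^2+840x+1225 = (−(1/26)x−67/169)(−26x^3−356x^2−1610x−2400) + ((1849/169)x^2+(18490/169)x+46225/169)
  −26x^3−356x^2−1610x−2400 = (−(4394/1849)x−16224/1849)((1849/169)x^2+(18490/169)x+46225/169) + (0)
Last nonzero remainder: (1849/169)x^2+(18490/169)x+46225/169. Dividing through by 1849/169 gives the monic gcd x^2+10x+25.

x^2+10x+25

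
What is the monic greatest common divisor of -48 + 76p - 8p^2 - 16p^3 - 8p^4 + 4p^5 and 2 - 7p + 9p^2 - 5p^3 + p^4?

1 - 2p + p^2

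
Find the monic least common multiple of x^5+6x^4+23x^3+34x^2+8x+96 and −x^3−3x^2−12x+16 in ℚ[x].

Euclidean algorithm in ℚ[x]:
  x^5+6x^4+23x^3+34x^2+8x+96 = (−x^2−3x−2)(−x^3−3x^2−12x+16) + (8x^2+32x+128)
  −x^3−3x^2−12x+16 = (−(1/8)x+1/8)(8x^2+32x+128) + (0)
Last nonzero remainder: 8x^2+32x+128. Dividing through by 8 gives the monic gcd x^2+4x+16.
Then lcm(f, g) = f·g / gcd(f, g); expanding and making the result monic gives the answer.

x^6+5x^5+17x^4+11x^3−26x^2+88x−96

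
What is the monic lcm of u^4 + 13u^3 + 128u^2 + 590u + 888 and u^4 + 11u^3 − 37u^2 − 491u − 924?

u^6 + 17u^5 + 103u^4 + 101u^3 − 6608u^2 − 41878u − 68376

By polynomial division,
  u^4 + 13u^3 + 128u^2 + 590u + 888 = (u^4 + 11u^3 − 37u^2 − 491u − 924) + (2u^3 + 165u^2 + 1081u + 1812)
  u^4 + 11u^3 − 37u^2 − 491u − 924 = ((1/2)u − 143/4)(2u^3 + 165u^2 + 1081u + 1812) + ((21285/4)u^2 + (148995/4)u + 63855)
  2u^3 + 165u^2 + 1081u + 1812 = ((8/21285)u + 604/21285)((21285/4)u^2 + (148995/4)u + 63855) + (0)
Last nonzero remainder: (21285/4)u^2 + (148995/4)u + 63855. Dividing through by 21285/4 gives the monic gcd u^2 + 7u + 12.
Then lcm(f, g) = f·g / gcd(f, g); expanding and making the result monic gives the answer.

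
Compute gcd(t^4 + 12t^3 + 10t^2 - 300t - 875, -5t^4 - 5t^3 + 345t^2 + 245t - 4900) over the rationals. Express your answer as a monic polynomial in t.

Euclidean algorithm in ℚ[t]:
  t^4 + 12t^3 + 10t^2 - 300t - 875 = (-1/5)(-5t^4 - 5t^3 + 345t^2 + 245t - 4900) + (11t^3 + 79t^2 - 251t - 1855)
  -5t^4 - 5t^3 + 345t^2 + 245t - 4900 = (-(5/11)t + 340/121)(11t^3 + 79t^2 - 251t - 1855) + ((1080/121)t^2 + (12960/121)t + 37800/121)
  11t^3 + 79t^2 - 251t - 1855 = ((1331/1080)t - 6413/1080)((1080/121)t^2 + (12960/121)t + 37800/121) + (0)
Last nonzero remainder: (1080/121)t^2 + (12960/121)t + 37800/121. Dividing through by 1080/121 gives the monic gcd t^2 + 12t + 35.

t^2 + 12t + 35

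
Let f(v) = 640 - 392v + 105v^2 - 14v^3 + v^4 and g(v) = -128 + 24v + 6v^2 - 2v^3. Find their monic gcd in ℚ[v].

16 - 7v + v^2

By polynomial division,
  v^4 - 14v^3 + 105v^2 - 392v + 640 = (-(1/2)v + 11/2)(-2v^3 + 6v^2 + 24v - 128) + (84v^2 - 588v + 1344)
  -2v^3 + 6v^2 + 24v - 128 = (-(1/42)v - 2/21)(84v^2 - 588v + 1344) + (0)
Last nonzero remainder: 84v^2 - 588v + 1344. Dividing through by 84 gives the monic gcd v^2 - 7v + 16.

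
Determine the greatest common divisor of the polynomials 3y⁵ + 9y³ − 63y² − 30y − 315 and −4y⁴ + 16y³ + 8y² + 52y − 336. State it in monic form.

Apply the Euclidean algorithm:
  3y⁵ + 9y³ − 63y² − 30y − 315 = (−(3/4)y − 3)(−4y⁴ + 16y³ + 8y² + 52y − 336) + (63y³ − 126y − 1323)
  −4y⁴ + 16y³ + 8y² + 52y − 336 = (−(4/63)y + 16/63)(63y³ − 126y − 1323) + (0)
Last nonzero remainder: 63y³ − 126y − 1323. Dividing through by 63 gives the monic gcd y³ − 2y − 21.

y³ − 2y − 21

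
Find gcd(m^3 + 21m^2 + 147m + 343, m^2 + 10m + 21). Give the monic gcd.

m + 7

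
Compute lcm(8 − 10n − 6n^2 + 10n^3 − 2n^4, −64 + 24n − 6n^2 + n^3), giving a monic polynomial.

Euclidean algorithm in ℚ[n]:
  −2n^4 + 10n^3 − 6n^2 − 10n + 8 = (−2n − 2)(n^3 − 6n^2 + 24n − 64) + (30n^2 − 90n − 120)
  n^3 − 6n^2 + 24n − 64 = ((1/30)n − 1/10)(30n^2 − 90n − 120) + (19n − 76)
  30n^2 − 90n − 120 = ((30/19)n + 30/19)(19n − 76) + (0)
Last nonzero remainder: 19n − 76. Dividing through by 19 gives the monic gcd n − 4.
Then lcm(f, g) = f·g / gcd(f, g); expanding and making the result monic gives the answer.

−64 + 88n + 34n^2 − 81n^3 + 29n^4 − 7n^5 + n^6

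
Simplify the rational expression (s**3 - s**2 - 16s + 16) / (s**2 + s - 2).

(s**2 - 16)/(s + 2)

Euclidean algorithm in ℚ[s]:
  s**3 - s**2 - 16s + 16 = (s - 2)(s**2 + s - 2) + (-12s + 12)
  s**2 + s - 2 = (-(1/12)s - 1/6)(-12s + 12) + (0)
Last nonzero remainder: -12s + 12. Dividing through by -12 gives the monic gcd s - 1.
Cancel s - 1 from numerator and denominator to get the reduced form.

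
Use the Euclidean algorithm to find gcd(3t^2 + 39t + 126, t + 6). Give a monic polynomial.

Euclidean algorithm in ℚ[t]:
  3t^2 + 39t + 126 = (3t + 21)(t + 6) + (0)
The last nonzero remainder t + 6 is already monic.

t + 6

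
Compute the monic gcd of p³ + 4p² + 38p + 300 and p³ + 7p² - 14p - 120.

p + 6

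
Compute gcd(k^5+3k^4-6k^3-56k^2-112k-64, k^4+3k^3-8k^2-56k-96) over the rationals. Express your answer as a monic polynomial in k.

k^3-8k-32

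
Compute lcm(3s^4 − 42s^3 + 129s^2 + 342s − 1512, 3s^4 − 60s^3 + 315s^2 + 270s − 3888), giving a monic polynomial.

s^6 − 31s^5 + 353s^4 − 1625s^3 + 654s^2 + 16776s − 36288

Repeated division with remainder:
  3s^4 − 42s^3 + 129s^2 + 342s − 1512 = (3s^4 − 60s^3 + 315s^2 + 270s − 3888) + (18s^3 − 186s^2 + 72s + 2376)
  3s^4 − 60s^3 + 315s^2 + 270s − 3888 = ((1/6)s − 29/18)(18s^3 − 186s^2 + 72s + 2376) + ((10/3)s^2 − 10s − 60)
  18s^3 − 186s^2 + 72s + 2376 = ((27/5)s − 198/5)((10/3)s^2 − 10s − 60) + (0)
Last nonzero remainder: (10/3)s^2 − 10s − 60. Dividing through by 10/3 gives the monic gcd s^2 − 3s − 18.
Then lcm(f, g) = f·g / gcd(f, g); expanding and making the result monic gives the answer.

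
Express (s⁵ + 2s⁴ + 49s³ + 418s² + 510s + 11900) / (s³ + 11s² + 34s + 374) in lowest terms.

(s³ + 2s² + 15s + 350)/(s + 11)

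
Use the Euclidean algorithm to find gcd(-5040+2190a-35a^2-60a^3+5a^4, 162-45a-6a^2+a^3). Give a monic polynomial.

By polynomial division,
  5a^4-60a^3-35a^2+2190a-5040 = (5a-30)(a^3-6a^2-45a+162) + (10a^2+30a-180)
  a^3-6a^2-45a+162 = ((1/10)a-9/10)(10a^2+30a-180) + (0)
Last nonzero remainder: 10a^2+30a-180. Dividing through by 10 gives the monic gcd a^2+3a-18.

-18+3a+a^2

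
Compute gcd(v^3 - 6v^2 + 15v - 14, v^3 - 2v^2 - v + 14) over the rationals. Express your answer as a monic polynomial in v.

Apply the Euclidean algorithm:
  v^3 - 6v^2 + 15v - 14 = (v^3 - 2v^2 - v + 14) + (-4v^2 + 16v - 28)
  v^3 - 2v^2 - v + 14 = (-(1/4)v - 1/2)(-4v^2 + 16v - 28) + (0)
Last nonzero remainder: -4v^2 + 16v - 28. Dividing through by -4 gives the monic gcd v^2 - 4v + 7.

v^2 - 4v + 7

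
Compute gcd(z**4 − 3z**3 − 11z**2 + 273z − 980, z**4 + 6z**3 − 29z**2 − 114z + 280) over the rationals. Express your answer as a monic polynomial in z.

Apply the Euclidean algorithm:
  z**4 − 3z**3 − 11z**2 + 273z − 980 = (z**4 + 6z**3 − 29z**2 − 114z + 280) + (−9z**3 + 18z**2 + 387z − 1260)
  z**4 + 6z**3 − 29z**2 − 114z + 280 = (−(1/9)z − 8/9)(−9z**3 + 18z**2 + 387z − 1260) + (30z**2 + 90z − 840)
  −9z**3 + 18z**2 + 387z − 1260 = (−(3/10)z + 3/2)(30z**2 + 90z − 840) + (0)
Last nonzero remainder: 30z**2 + 90z − 840. Dividing through by 30 gives the monic gcd z**2 + 3z − 28.

z**2 + 3z − 28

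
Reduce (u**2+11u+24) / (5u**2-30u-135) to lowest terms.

Repeated division with remainder:
  u**2+11u+24 = (1/5)(5u**2-30u-135) + (17u+51)
  5u**2-30u-135 = ((5/17)u-45/17)(17u+51) + (0)
Last nonzero remainder: 17u+51. Dividing through by 17 gives the monic gcd u+3.
Cancel u+3 from numerator and denominator to get the reduced form.

(u+8)/(5u-45)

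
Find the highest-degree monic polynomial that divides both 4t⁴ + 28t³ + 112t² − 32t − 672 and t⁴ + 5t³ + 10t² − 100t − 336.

t³ + 9t² + 46t + 84

By polynomial division,
  4t⁴ + 28t³ + 112t² − 32t − 672 = (4)(t⁴ + 5t³ + 10t² − 100t − 336) + (8t³ + 72t² + 368t + 672)
  t⁴ + 5t³ + 10t² − 100t − 336 = ((1/8)t − 1/2)(8t³ + 72t² + 368t + 672) + (0)
Last nonzero remainder: 8t³ + 72t² + 368t + 672. Dividing through by 8 gives the monic gcd t³ + 9t² + 46t + 84.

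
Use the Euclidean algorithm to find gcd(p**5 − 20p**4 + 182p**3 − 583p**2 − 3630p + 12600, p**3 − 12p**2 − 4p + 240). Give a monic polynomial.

p**2 − 6p − 40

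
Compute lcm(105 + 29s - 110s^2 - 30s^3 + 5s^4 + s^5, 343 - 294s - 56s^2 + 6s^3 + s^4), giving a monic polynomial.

-5145 - 1421s + 5495s^2 + 1499s^3 - 355s^4 - 79s^5 + 5s^6 + s^7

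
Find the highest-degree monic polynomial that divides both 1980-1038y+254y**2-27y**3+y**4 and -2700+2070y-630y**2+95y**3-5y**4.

-180+78y-16y**2+y**3

By polynomial division,
  y**4-27y**3+254y**2-1038y+1980 = (-1/5)(-5y**4+95y**3-630y**2+2070y-2700) + (-8y**3+128y**2-624y+1440)
  -5y**4+95y**3-630y**2+2070y-2700 = ((5/8)y-15/8)(-8y**3+128y**2-624y+1440) + (0)
Last nonzero remainder: -8y**3+128y**2-624y+1440. Dividing through by -8 gives the monic gcd y**3-16y**2+78y-180.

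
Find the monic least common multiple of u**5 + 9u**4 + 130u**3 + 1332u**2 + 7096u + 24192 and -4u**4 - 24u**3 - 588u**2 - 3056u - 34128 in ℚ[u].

u**7 + 19u**6 + 299u**5 + 3343u**4 + 30686u**3 + 200380u**2 + 802504u + 1911168

By polynomial division,
  u**5 + 9u**4 + 130u**3 + 1332u**2 + 7096u + 24192 = (-(1/4)u - 3/4)(-4u**4 - 24u**3 - 588u**2 - 3056u - 34128) + (-35u**3 + 127u**2 - 3728u - 1404)
  -4u**4 - 24u**3 - 588u**2 - 3056u - 34128 = ((4/35)u + 1348/1225)(-35u**3 + 127u**2 - 3728u - 1404) + (-(369576/1225)u**2 + (1478304/1225)u - 39914208/1225)
  -35u**3 + 127u**2 - 3728u - 1404 = ((42875/369576)u + 15925/369576)(-(369576/1225)u**2 + (1478304/1225)u - 39914208/1225) + (0)
Last nonzero remainder: -(369576/1225)u**2 + (1478304/1225)u - 39914208/1225. Dividing through by -369576/1225 gives the monic gcd u**2 - 4u + 108.
Then lcm(f, g) = f·g / gcd(f, g); expanding and making the result monic gives the answer.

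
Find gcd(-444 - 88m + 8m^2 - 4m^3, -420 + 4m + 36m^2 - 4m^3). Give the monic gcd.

By polynomial division,
  -4m^3 + 8m^2 - 88m - 444 = (-4m^3 + 36m^2 + 4m - 420) + (-28m^2 - 92m - 24)
  -4m^3 + 36m^2 + 4m - 420 = ((1/7)m - 86/49)(-28m^2 - 92m - 24) + (-(7548/49)m - 22644/49)
  -28m^2 - 92m - 24 = ((343/1887)m + 98/1887)(-(7548/49)m - 22644/49) + (0)
Last nonzero remainder: -(7548/49)m - 22644/49. Dividing through by -7548/49 gives the monic gcd m + 3.

3 + m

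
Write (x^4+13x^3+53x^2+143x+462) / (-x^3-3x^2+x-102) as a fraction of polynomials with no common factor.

(-x^3-7x^2-11x-77)/(x^2-3x+17)

Apply the Euclidean algorithm:
  x^4+13x^3+53x^2+143x+462 = (-x-10)(-x^3-3x^2+x-102) + (24x^2+51x-558)
  -x^3-3x^2+x-102 = (-(1/24)x-7/192)(24x^2+51x-558) + (-(1305/64)x-3915/32)
  24x^2+51x-558 = (-(512/435)x+1984/435)(-(1305/64)x-3915/32) + (0)
Last nonzero remainder: -(1305/64)x-3915/32. Dividing through by -1305/64 gives the monic gcd x+6.
Cancel x+6 from numerator and denominator to get the reduced form.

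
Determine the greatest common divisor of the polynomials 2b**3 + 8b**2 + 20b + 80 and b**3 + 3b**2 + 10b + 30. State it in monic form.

By polynomial division,
  2b**3 + 8b**2 + 20b + 80 = (2)(b**3 + 3b**2 + 10b + 30) + (2b**2 + 20)
  b**3 + 3b**2 + 10b + 30 = ((1/2)b + 3/2)(2b**2 + 20) + (0)
Last nonzero remainder: 2b**2 + 20. Dividing through by 2 gives the monic gcd b**2 + 10.

b**2 + 10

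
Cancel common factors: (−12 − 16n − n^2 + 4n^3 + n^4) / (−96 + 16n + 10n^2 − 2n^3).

By polynomial division,
  n^4 + 4n^3 − n^2 − 16n − 12 = (−(1/2)n − 9/2)(−2n^3 + 10n^2 + 16n − 96) + (52n^2 + 8n − 444)
  −2n^3 + 10n^2 + 16n − 96 = (−(1/26)n + 67/338)(52n^2 + 8n − 444) + (−(450/169)n − 1350/169)
  52n^2 + 8n − 444 = (−(4394/225)n + 12506/225)(−(450/169)n − 1350/169) + (0)
Last nonzero remainder: −(450/169)n − 1350/169. Dividing through by −450/169 gives the monic gcd n + 3.
Cancel n + 3 from numerator and denominator to get the reduced form.

(4 + 4n − n^2 − n^3)/(32 − 16n + 2n^2)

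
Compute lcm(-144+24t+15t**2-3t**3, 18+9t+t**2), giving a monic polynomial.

288-38t**2+t**3+t**4

By polynomial division,
  -3t**3+15t**2+24t-144 = (-3t+42)(t**2+9t+18) + (-300t-900)
  t**2+9t+18 = (-(1/300)t-1/50)(-300t-900) + (0)
Last nonzero remainder: -300t-900. Dividing through by -300 gives the monic gcd t+3.
Then lcm(f, g) = f·g / gcd(f, g); expanding and making the result monic gives the answer.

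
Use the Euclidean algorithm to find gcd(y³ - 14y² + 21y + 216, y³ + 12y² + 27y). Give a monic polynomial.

y + 3

By polynomial division,
  y³ - 14y² + 21y + 216 = (y³ + 12y² + 27y) + (-26y² - 6y + 216)
  y³ + 12y² + 27y = (-(1/26)y - 153/338)(-26y² - 6y + 216) + ((5508/169)y + 16524/169)
  -26y² - 6y + 216 = (-(2197/2754)y + 338/153)((5508/169)y + 16524/169) + (0)
Last nonzero remainder: (5508/169)y + 16524/169. Dividing through by 5508/169 gives the monic gcd y + 3.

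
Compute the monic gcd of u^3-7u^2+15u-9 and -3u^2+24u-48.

1

Repeated division with remainder:
  u^3-7u^2+15u-9 = (-(1/3)u-1/3)(-3u^2+24u-48) + (7u-25)
  -3u^2+24u-48 = (-(3/7)u+93/49)(7u-25) + (-27/49)
  7u-25 = (-(343/27)u+1225/27)(-27/49) + (0)
The last nonzero remainder is the constant -27/49, so the polynomials are coprime and gcd = 1.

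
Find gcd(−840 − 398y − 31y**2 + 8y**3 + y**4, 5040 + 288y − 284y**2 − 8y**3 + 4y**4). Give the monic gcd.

Repeated division with remainder:
  y**4 + 8y**3 − 31y**2 − 398y − 840 = (1/4)(4y**4 − 8y**3 − 284y**2 + 288y + 5040) + (10y**3 + 40y**2 − 470y − 2100)
  4y**4 − 8y**3 − 284y**2 + 288y + 5040 = ((2/5)y − 12/5)(10y**3 + 40y**2 − 470y − 2100) + (0)
Last nonzero remainder: 10y**3 + 40y**2 − 470y − 2100. Dividing through by 10 gives the monic gcd y**3 + 4y**2 − 47y − 210.

−210 − 47y + 4y**2 + y**3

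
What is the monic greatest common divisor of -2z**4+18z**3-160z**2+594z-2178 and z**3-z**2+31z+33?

z**2-2z+33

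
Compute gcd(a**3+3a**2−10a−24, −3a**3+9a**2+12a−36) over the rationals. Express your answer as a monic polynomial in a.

a**2−a−6

Repeated division with remainder:
  a**3+3a**2−10a−24 = (−1/3)(−3a**3+9a**2+12a−36) + (6a**2−6a−36)
  −3a**3+9a**2+12a−36 = (−(1/2)a+1)(6a**2−6a−36) + (0)
Last nonzero remainder: 6a**2−6a−36. Dividing through by 6 gives the monic gcd a**2−a−6.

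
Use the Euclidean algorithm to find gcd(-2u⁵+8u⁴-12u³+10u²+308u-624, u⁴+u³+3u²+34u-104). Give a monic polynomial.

Repeated division with remainder:
  -2u⁵+8u⁴-12u³+10u²+308u-624 = (-2u+10)(u⁴+u³+3u²+34u-104) + (-16u³+48u²-240u+416)
  u⁴+u³+3u²+34u-104 = (-(1/16)u-1/4)(-16u³+48u²-240u+416) + (0)
Last nonzero remainder: -16u³+48u²-240u+416. Dividing through by -16 gives the monic gcd u³-3u²+15u-26.

u³-3u²+15u-26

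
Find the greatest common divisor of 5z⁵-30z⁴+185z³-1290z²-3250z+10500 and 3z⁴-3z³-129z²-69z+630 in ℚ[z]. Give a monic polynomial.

z³-6z²-13z+42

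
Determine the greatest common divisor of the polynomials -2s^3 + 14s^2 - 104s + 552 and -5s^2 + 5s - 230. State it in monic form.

s^2 - s + 46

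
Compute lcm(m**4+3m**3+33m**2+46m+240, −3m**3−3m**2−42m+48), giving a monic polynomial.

Repeated division with remainder:
  m**4+3m**3+33m**2+46m+240 = (−(1/3)m−2/3)(−3m**3−3m**2−42m+48) + (17m**2+34m+272)
  −3m**3−3m**2−42m+48 = (−(3/17)m+3/17)(17m**2+34m+272) + (0)
Last nonzero remainder: 17m**2+34m+272. Dividing through by 17 gives the monic gcd m**2+2m+16.
Then lcm(f, g) = f·g / gcd(f, g); expanding and making the result monic gives the answer.

m**5+2m**4+30m**3+13m**2+194m−240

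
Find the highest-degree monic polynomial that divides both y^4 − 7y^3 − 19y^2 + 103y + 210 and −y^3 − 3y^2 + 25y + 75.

Apply the Euclidean algorithm:
  y^4 − 7y^3 − 19y^2 + 103y + 210 = (−y + 10)(−y^3 − 3y^2 + 25y + 75) + (36y^2 − 72y − 540)
  −y^3 − 3y^2 + 25y + 75 = (−(1/36)y − 5/36)(36y^2 − 72y − 540) + (0)
Last nonzero remainder: 36y^2 − 72y − 540. Dividing through by 36 gives the monic gcd y^2 − 2y − 15.

y^2 − 2y − 15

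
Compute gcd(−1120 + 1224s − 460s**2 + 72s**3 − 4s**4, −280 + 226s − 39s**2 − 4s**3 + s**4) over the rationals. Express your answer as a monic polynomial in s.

Repeated division with remainder:
  −4s**4 + 72s**3 − 460s**2 + 1224s − 1120 = (−4)(s**4 − 4s**3 − 39s**2 + 226s − 280) + (56s**3 − 616s**2 + 2128s − 2240)
  s**4 − 4s**3 − 39s**2 + 226s − 280 = ((1/56)s + 1/8)(56s**3 − 616s**2 + 2128s − 2240) + (0)
Last nonzero remainder: 56s**3 − 616s**2 + 2128s − 2240. Dividing through by 56 gives the monic gcd s**3 − 11s**2 + 38s − 40.

−40 + 38s − 11s**2 + s**3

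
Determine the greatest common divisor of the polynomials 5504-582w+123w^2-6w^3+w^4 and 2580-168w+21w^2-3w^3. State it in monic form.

86+3w+w^2

Euclidean algorithm in ℚ[w]:
  w^4-6w^3+123w^2-582w+5504 = (-(1/3)w-1/3)(-3w^3+21w^2-168w+2580) + (74w^2+222w+6364)
  -3w^3+21w^2-168w+2580 = (-(3/74)w+15/37)(74w^2+222w+6364) + (0)
Last nonzero remainder: 74w^2+222w+6364. Dividing through by 74 gives the monic gcd w^2+3w+86.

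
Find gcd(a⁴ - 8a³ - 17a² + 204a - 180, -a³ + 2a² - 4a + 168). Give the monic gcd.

a - 6

By polynomial division,
  a⁴ - 8a³ - 17a² + 204a - 180 = (-a + 6)(-a³ + 2a² - 4a + 168) + (-33a² + 396a - 1188)
  -a³ + 2a² - 4a + 168 = ((1/33)a + 10/33)(-33a² + 396a - 1188) + (-88a + 528)
  -33a² + 396a - 1188 = ((3/8)a - 9/4)(-88a + 528) + (0)
Last nonzero remainder: -88a + 528. Dividing through by -88 gives the monic gcd a - 6.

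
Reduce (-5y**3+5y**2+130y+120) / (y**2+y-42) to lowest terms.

By polynomial division,
  -5y**3+5y**2+130y+120 = (-5y+10)(y**2+y-42) + (-90y+540)
  y**2+y-42 = (-(1/90)y-7/90)(-90y+540) + (0)
Last nonzero remainder: -90y+540. Dividing through by -90 gives the monic gcd y-6.
Cancel y-6 from numerator and denominator to get the reduced form.

(-5y**2-25y-20)/(y+7)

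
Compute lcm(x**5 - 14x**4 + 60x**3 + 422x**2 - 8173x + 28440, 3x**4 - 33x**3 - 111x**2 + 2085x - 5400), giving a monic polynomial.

Apply the Euclidean algorithm:
  x**5 - 14x**4 + 60x**3 + 422x**2 - 8173x + 28440 = ((1/3)x - 1)(3x**4 - 33x**3 - 111x**2 + 2085x - 5400) + (64x**3 - 384x**2 - 4288x + 23040)
  3x**4 - 33x**3 - 111x**2 + 2085x - 5400 = ((3/64)x - 15/64)(64x**3 - 384x**2 - 4288x + 23040) + (0)
Last nonzero remainder: 64x**3 - 384x**2 - 4288x + 23040. Dividing through by 64 gives the monic gcd x**3 - 6x**2 - 67x + 360.
Then lcm(f, g) = f·g / gcd(f, g); expanding and making the result monic gives the answer.

x**6 - 19x**5 + 130x**4 + 122x**3 - 10283x**2 + 69305x - 142200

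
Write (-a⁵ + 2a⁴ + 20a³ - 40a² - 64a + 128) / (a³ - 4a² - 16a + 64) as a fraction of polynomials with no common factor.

(-a³ + 2a² + 4a - 8)/(a - 4)

Repeated division with remainder:
  -a⁵ + 2a⁴ + 20a³ - 40a² - 64a + 128 = (-a² - 2a - 4)(a³ - 4a² - 16a + 64) + (-24a² + 384)
  a³ - 4a² - 16a + 64 = (-(1/24)a + 1/6)(-24a² + 384) + (0)
Last nonzero remainder: -24a² + 384. Dividing through by -24 gives the monic gcd a² - 16.
Cancel a² - 16 from numerator and denominator to get the reduced form.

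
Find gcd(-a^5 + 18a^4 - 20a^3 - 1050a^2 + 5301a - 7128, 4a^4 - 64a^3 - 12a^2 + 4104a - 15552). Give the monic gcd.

Repeated division with remainder:
  -a^5 + 18a^4 - 20a^3 - 1050a^2 + 5301a - 7128 = (-(1/4)a + 1/2)(4a^4 - 64a^3 - 12a^2 + 4104a - 15552) + (9a^3 - 18a^2 - 639a + 648)
  4a^4 - 64a^3 - 12a^2 + 4104a - 15552 = ((4/9)a - 56/9)(9a^3 - 18a^2 - 639a + 648) + (160a^2 - 160a - 11520)
  9a^3 - 18a^2 - 639a + 648 = ((9/160)a - 9/160)(160a^2 - 160a - 11520) + (0)
Last nonzero remainder: 160a^2 - 160a - 11520. Dividing through by 160 gives the monic gcd a^2 - a - 72.

a^2 - a - 72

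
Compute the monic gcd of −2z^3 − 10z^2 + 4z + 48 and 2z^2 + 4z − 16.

z^2 + 2z − 8

Euclidean algorithm in ℚ[z]:
  −2z^3 − 10z^2 + 4z + 48 = (−z − 3)(2z^2 + 4z − 16) + (0)
Last nonzero remainder: 2z^2 + 4z − 16. Dividing through by 2 gives the monic gcd z^2 + 2z − 8.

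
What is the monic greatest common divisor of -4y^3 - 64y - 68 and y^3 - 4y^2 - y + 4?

Apply the Euclidean algorithm:
  -4y^3 - 64y - 68 = (-4)(y^3 - 4y^2 - y + 4) + (-16y^2 - 68y - 52)
  y^3 - 4y^2 - y + 4 = (-(1/16)y + 33/64)(-16y^2 - 68y - 52) + ((493/16)y + 493/16)
  -16y^2 - 68y - 52 = (-(256/493)y - 832/493)((493/16)y + 493/16) + (0)
Last nonzero remainder: (493/16)y + 493/16. Dividing through by 493/16 gives the monic gcd y + 1.

y + 1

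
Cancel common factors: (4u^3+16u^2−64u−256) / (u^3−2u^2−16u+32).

(4u+16)/(u−2)

Euclidean algorithm in ℚ[u]:
  4u^3+16u^2−64u−256 = (4)(u^3−2u^2−16u+32) + (24u^2−384)
  u^3−2u^2−16u+32 = ((1/24)u−1/12)(24u^2−384) + (0)
Last nonzero remainder: 24u^2−384. Dividing through by 24 gives the monic gcd u^2−16.
Cancel u^2−16 from numerator and denominator to get the reduced form.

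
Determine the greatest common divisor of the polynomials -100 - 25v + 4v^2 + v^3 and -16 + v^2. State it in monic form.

Euclidean algorithm in ℚ[v]:
  v^3 + 4v^2 - 25v - 100 = (v + 4)(v^2 - 16) + (-9v - 36)
  v^2 - 16 = (-(1/9)v + 4/9)(-9v - 36) + (0)
Last nonzero remainder: -9v - 36. Dividing through by -9 gives the monic gcd v + 4.

4 + v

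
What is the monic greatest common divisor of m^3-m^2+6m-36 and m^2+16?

1

Repeated division with remainder:
  m^3-m^2+6m-36 = (m-1)(m^2+16) + (-10m-20)
  m^2+16 = (-(1/10)m+1/5)(-10m-20) + (20)
  -10m-20 = (-(1/2)m-1)(20) + (0)
The last nonzero remainder is the constant 20, so the polynomials are coprime and gcd = 1.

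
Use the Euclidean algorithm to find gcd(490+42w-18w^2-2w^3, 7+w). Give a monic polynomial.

7+w

Euclidean algorithm in ℚ[w]:
  -2w^3-18w^2+42w+490 = (-2w^2-4w+70)(w+7) + (0)
The last nonzero remainder w+7 is already monic.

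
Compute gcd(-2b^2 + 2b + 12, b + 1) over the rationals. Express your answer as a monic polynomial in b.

1

Apply the Euclidean algorithm:
  -2b^2 + 2b + 12 = (-2b + 4)(b + 1) + (8)
  b + 1 = ((1/8)b + 1/8)(8) + (0)
The last nonzero remainder is the constant 8, so the polynomials are coprime and gcd = 1.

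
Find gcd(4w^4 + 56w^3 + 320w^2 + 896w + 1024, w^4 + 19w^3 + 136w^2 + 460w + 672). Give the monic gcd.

w^2 + 6w + 16

Euclidean algorithm in ℚ[w]:
  4w^4 + 56w^3 + 320w^2 + 896w + 1024 = (4)(w^4 + 19w^3 + 136w^2 + 460w + 672) + (−20w^3 − 224w^2 − 944w − 1664)
  w^4 + 19w^3 + 136w^2 + 460w + 672 = (−(1/20)w − 39/100)(−20w^3 − 224w^2 − 944w − 1664) + ((36/25)w^2 + (216/25)w + 576/25)
  −20w^3 − 224w^2 − 944w − 1664 = (−(125/9)w − 650/9)((36/25)w^2 + (216/25)w + 576/25) + (0)
Last nonzero remainder: (36/25)w^2 + (216/25)w + 576/25. Dividing through by 36/25 gives the monic gcd w^2 + 6w + 16.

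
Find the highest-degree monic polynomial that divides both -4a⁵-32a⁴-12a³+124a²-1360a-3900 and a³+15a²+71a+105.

Apply the Euclidean algorithm:
  -4a⁵-32a⁴-12a³+124a²-1360a-3900 = (-4a²+28a-148)(a³+15a²+71a+105) + (776a²+6208a+11640)
  a³+15a²+71a+105 = ((1/776)a+7/776)(776a²+6208a+11640) + (0)
Last nonzero remainder: 776a²+6208a+11640. Dividing through by 776 gives the monic gcd a²+8a+15.

a²+8a+15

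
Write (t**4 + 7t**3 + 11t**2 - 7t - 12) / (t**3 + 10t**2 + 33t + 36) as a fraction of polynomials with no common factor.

(t**2 - 1)/(t + 3)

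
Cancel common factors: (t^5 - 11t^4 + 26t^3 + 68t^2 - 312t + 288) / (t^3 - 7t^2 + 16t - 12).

Euclidean algorithm in ℚ[t]:
  t^5 - 11t^4 + 26t^3 + 68t^2 - 312t + 288 = (t^2 - 4t - 18)(t^3 - 7t^2 + 16t - 12) + (18t^2 - 72t + 72)
  t^3 - 7t^2 + 16t - 12 = ((1/18)t - 1/6)(18t^2 - 72t + 72) + (0)
Last nonzero remainder: 18t^2 - 72t + 72. Dividing through by 18 gives the monic gcd t^2 - 4t + 4.
Cancel t^2 - 4t + 4 from numerator and denominator to get the reduced form.

(t^3 - 7t^2 - 6t + 72)/(t - 3)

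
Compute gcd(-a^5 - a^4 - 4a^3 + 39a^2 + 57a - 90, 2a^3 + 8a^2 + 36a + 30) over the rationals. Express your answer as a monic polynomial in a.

By polynomial division,
  -a^5 - a^4 - 4a^3 + 39a^2 + 57a - 90 = (-(1/2)a^2 + (3/2)a + 1)(2a^3 + 8a^2 + 36a + 30) + (-8a^2 - 24a - 120)
  2a^3 + 8a^2 + 36a + 30 = (-(1/4)a - 1/4)(-8a^2 - 24a - 120) + (0)
Last nonzero remainder: -8a^2 - 24a - 120. Dividing through by -8 gives the monic gcd a^2 + 3a + 15.

a^2 + 3a + 15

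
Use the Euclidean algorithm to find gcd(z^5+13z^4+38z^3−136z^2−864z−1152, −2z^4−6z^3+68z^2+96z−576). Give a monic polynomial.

z^3+6z^2−16z−96

By polynomial division,
  z^5+13z^4+38z^3−136z^2−864z−1152 = (−(1/2)z−5)(−2z^4−6z^3+68z^2+96z−576) + (42z^3+252z^2−672z−4032)
  −2z^4−6z^3+68z^2+96z−576 = (−(1/21)z+1/7)(42z^3+252z^2−672z−4032) + (0)
Last nonzero remainder: 42z^3+252z^2−672z−4032. Dividing through by 42 gives the monic gcd z^3+6z^2−16z−96.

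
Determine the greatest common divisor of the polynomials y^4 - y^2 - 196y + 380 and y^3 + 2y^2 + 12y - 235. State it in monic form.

Apply the Euclidean algorithm:
  y^4 - y^2 - 196y + 380 = (y - 2)(y^3 + 2y^2 + 12y - 235) + (-9y^2 + 63y - 90)
  y^3 + 2y^2 + 12y - 235 = (-(1/9)y - 1)(-9y^2 + 63y - 90) + (65y - 325)
  -9y^2 + 63y - 90 = (-(9/65)y + 18/65)(65y - 325) + (0)
Last nonzero remainder: 65y - 325. Dividing through by 65 gives the monic gcd y - 5.

y - 5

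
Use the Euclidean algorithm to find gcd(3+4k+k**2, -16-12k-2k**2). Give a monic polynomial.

By polynomial division,
  k**2+4k+3 = (-1/2)(-2k**2-12k-16) + (-2k-5)
  -2k**2-12k-16 = (k+7/2)(-2k-5) + (3/2)
  -2k-5 = (-(4/3)k-10/3)(3/2) + (0)
The last nonzero remainder is the constant 3/2, so the polynomials are coprime and gcd = 1.

1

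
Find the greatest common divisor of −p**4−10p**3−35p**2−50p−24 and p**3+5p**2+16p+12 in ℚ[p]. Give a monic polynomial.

Apply the Euclidean algorithm:
  −p**4−10p**3−35p**2−50p−24 = (−p−5)(p**3+5p**2+16p+12) + (6p**2+42p+36)
  p**3+5p**2+16p+12 = ((1/6)p−1/3)(6p**2+42p+36) + (24p+24)
  6p**2+42p+36 = ((1/4)p+3/2)(24p+24) + (0)
Last nonzero remainder: 24p+24. Dividing through by 24 gives the monic gcd p+1.

p+1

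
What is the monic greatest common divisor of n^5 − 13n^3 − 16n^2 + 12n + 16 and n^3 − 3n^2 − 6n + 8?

By polynomial division,
  n^5 − 13n^3 − 16n^2 + 12n + 16 = (n^2 + 3n + 2)(n^3 − 3n^2 − 6n + 8) + (0)
The last nonzero remainder n^3 − 3n^2 − 6n + 8 is already monic.

n^3 − 3n^2 − 6n + 8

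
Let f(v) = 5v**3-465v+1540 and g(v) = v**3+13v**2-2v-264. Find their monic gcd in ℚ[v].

v**2+7v-44

By polynomial division,
  5v**3-465v+1540 = (5)(v**3+13v**2-2v-264) + (-65v**2-455v+2860)
  v**3+13v**2-2v-264 = (-(1/65)v-6/65)(-65v**2-455v+2860) + (0)
Last nonzero remainder: -65v**2-455v+2860. Dividing through by -65 gives the monic gcd v**2+7v-44.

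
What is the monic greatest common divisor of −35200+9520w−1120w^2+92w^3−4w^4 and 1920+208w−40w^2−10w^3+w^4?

Apply the Euclidean algorithm:
  −4w^4+92w^3−1120w^2+9520w−35200 = (−4)(w^4−10w^3−40w^2+208w+1920) + (52w^3−1280w^2+10352w−27520)
  w^4−10w^3−40w^2+208w+1920 = ((1/52)w+95/338)(52w^3−1280w^2+10352w−27520) + ((20396/169)w^2−(367128/169)w+1631680/169)
  52w^3−1280w^2+10352w−27520 = ((2197/5099)w−14534/5099)((20396/169)w^2−(367128/169)w+1631680/169) + (0)
Last nonzero remainder: (20396/169)w^2−(367128/169)w+1631680/169. Dividing through by 20396/169 gives the monic gcd w^2−18w+80.

80−18w+w^2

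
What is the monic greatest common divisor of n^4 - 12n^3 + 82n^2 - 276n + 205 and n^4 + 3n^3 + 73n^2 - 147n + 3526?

n^2 - 6n + 41

Euclidean algorithm in ℚ[n]:
  n^4 - 12n^3 + 82n^2 - 276n + 205 = (n^4 + 3n^3 + 73n^2 - 147n + 3526) + (-15n^3 + 9n^2 - 129n - 3321)
  n^4 + 3n^3 + 73n^2 - 147n + 3526 = (-(1/15)n - 6/25)(-15n^3 + 9n^2 - 129n - 3321) + ((1664/25)n^2 - (9984/25)n + 68224/25)
  -15n^3 + 9n^2 - 129n - 3321 = (-(375/1664)n - 2025/1664)((1664/25)n^2 - (9984/25)n + 68224/25) + (0)
Last nonzero remainder: (1664/25)n^2 - (9984/25)n + 68224/25. Dividing through by 1664/25 gives the monic gcd n^2 - 6n + 41.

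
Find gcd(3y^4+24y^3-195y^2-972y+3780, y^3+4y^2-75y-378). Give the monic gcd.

y+7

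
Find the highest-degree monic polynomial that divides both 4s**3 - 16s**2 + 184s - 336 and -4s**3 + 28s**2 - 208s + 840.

s**2 - 2s + 42

Euclidean algorithm in ℚ[s]:
  4s**3 - 16s**2 + 184s - 336 = (-1)(-4s**3 + 28s**2 - 208s + 840) + (12s**2 - 24s + 504)
  -4s**3 + 28s**2 - 208s + 840 = (-(1/3)s + 5/3)(12s**2 - 24s + 504) + (0)
Last nonzero remainder: 12s**2 - 24s + 504. Dividing through by 12 gives the monic gcd s**2 - 2s + 42.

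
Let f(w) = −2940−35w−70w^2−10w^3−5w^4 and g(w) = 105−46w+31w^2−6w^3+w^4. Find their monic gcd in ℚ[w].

21−5w+w^2

Euclidean algorithm in ℚ[w]:
  −5w^4−10w^3−70w^2−35w−2940 = (−5)(w^4−6w^3+31w^2−46w+105) + (−40w^3+85w^2−265w−2415)
  w^4−6w^3+31w^2−46w+105 = (−(1/40)w+31/320)(−40w^3+85w^2−265w−2415) + ((1033/64)w^2−(5165/64)w+21693/64)
  −40w^3+85w^2−265w−2415 = (−(2560/1033)w−7360/1033)((1033/64)w^2−(5165/64)w+21693/64) + (0)
Last nonzero remainder: (1033/64)w^2−(5165/64)w+21693/64. Dividing through by 1033/64 gives the monic gcd w^2−5w+21.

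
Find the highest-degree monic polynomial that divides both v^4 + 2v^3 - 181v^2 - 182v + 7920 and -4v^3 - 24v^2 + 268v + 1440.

v^2 + v - 72

Euclidean algorithm in ℚ[v]:
  v^4 + 2v^3 - 181v^2 - 182v + 7920 = (-(1/4)v + 1)(-4v^3 - 24v^2 + 268v + 1440) + (-90v^2 - 90v + 6480)
  -4v^3 - 24v^2 + 268v + 1440 = ((2/45)v + 2/9)(-90v^2 - 90v + 6480) + (0)
Last nonzero remainder: -90v^2 - 90v + 6480. Dividing through by -90 gives the monic gcd v^2 + v - 72.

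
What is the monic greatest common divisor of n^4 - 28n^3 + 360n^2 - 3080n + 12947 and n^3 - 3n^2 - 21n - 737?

Repeated division with remainder:
  n^4 - 28n^3 + 360n^2 - 3080n + 12947 = (n - 25)(n^3 - 3n^2 - 21n - 737) + (306n^2 - 2868n - 5478)
  n^3 - 3n^2 - 21n - 737 = ((1/306)n + 325/15606)(306n^2 - 2868n - 5478) + ((147292/2601)n - 1620212/2601)
  306n^2 - 2868n - 5478 = ((397953/73646)n + 647649/73646)((147292/2601)n - 1620212/2601) + (0)
Last nonzero remainder: (147292/2601)n - 1620212/2601. Dividing through by 147292/2601 gives the monic gcd n - 11.

n - 11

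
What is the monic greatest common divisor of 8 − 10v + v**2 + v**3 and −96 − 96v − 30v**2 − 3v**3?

4 + v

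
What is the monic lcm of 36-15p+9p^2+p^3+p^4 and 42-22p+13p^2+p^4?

Apply the Euclidean algorithm:
  p^4+p^3+9p^2-15p+36 = (p^4+13p^2-22p+42) + (p^3-4p^2+7p-6)
  p^4+13p^2-22p+42 = (p+4)(p^3-4p^2+7p-6) + (22p^2-44p+66)
  p^3-4p^2+7p-6 = ((1/22)p-1/11)(22p^2-44p+66) + (0)
Last nonzero remainder: 22p^2-44p+66. Dividing through by 22 gives the monic gcd p^2-2p+3.
Then lcm(f, g) = f·g / gcd(f, g); expanding and making the result monic gives the answer.

504-138p+132p^2+17p^3+25p^4+3p^5+p^6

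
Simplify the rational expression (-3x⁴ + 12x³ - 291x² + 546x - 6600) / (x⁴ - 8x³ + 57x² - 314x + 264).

(-3x² + 9x - 150)/(x² - 7x + 6)

Apply the Euclidean algorithm:
  -3x⁴ + 12x³ - 291x² + 546x - 6600 = (-3)(x⁴ - 8x³ + 57x² - 314x + 264) + (-12x³ - 120x² - 396x - 5808)
  x⁴ - 8x³ + 57x² - 314x + 264 = (-(1/12)x + 3/2)(-12x³ - 120x² - 396x - 5808) + (204x² - 204x + 8976)
  -12x³ - 120x² - 396x - 5808 = (-(1/17)x - 11/17)(204x² - 204x + 8976) + (0)
Last nonzero remainder: 204x² - 204x + 8976. Dividing through by 204 gives the monic gcd x² - x + 44.
Cancel x² - x + 44 from numerator and denominator to get the reduced form.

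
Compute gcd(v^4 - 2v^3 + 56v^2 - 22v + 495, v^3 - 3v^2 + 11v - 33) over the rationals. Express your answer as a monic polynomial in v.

v^2 + 11

Repeated division with remainder:
  v^4 - 2v^3 + 56v^2 - 22v + 495 = (v + 1)(v^3 - 3v^2 + 11v - 33) + (48v^2 + 528)
  v^3 - 3v^2 + 11v - 33 = ((1/48)v - 1/16)(48v^2 + 528) + (0)
Last nonzero remainder: 48v^2 + 528. Dividing through by 48 gives the monic gcd v^2 + 11.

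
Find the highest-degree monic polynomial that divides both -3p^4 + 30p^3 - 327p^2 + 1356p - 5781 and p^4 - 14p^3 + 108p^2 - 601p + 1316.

p^2 - 3p + 47

Apply the Euclidean algorithm:
  -3p^4 + 30p^3 - 327p^2 + 1356p - 5781 = (-3)(p^4 - 14p^3 + 108p^2 - 601p + 1316) + (-12p^3 - 3p^2 - 447p - 1833)
  p^4 - 14p^3 + 108p^2 - 601p + 1316 = (-(1/12)p + 19/16)(-12p^3 - 3p^2 - 447p - 1833) + ((1189/16)p^2 - (3567/16)p + 55883/16)
  -12p^3 - 3p^2 - 447p - 1833 = (-(192/1189)p - 624/1189)((1189/16)p^2 - (3567/16)p + 55883/16) + (0)
Last nonzero remainder: (1189/16)p^2 - (3567/16)p + 55883/16. Dividing through by 1189/16 gives the monic gcd p^2 - 3p + 47.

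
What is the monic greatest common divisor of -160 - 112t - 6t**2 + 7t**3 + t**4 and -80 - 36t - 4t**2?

Euclidean algorithm in ℚ[t]:
  t**4 + 7t**3 - 6t**2 - 112t - 160 = (-(1/4)t**2 + (1/2)t + 2)(-4t**2 - 36t - 80) + (0)
Last nonzero remainder: -4t**2 - 36t - 80. Dividing through by -4 gives the monic gcd t**2 + 9t + 20.

20 + 9t + t**2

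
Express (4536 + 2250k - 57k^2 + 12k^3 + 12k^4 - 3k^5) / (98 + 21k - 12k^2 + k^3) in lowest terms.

(-324 - 45k - 3k^2 - 3k^3)/(-7 + k)

Euclidean algorithm in ℚ[k]:
  -3k^5 + 12k^4 + 12k^3 - 57k^2 + 2250k + 4536 = (-3k^2 - 24k - 213)(k^3 - 12k^2 + 21k + 98) + (-1815k^2 + 9075k + 25410)
  k^3 - 12k^2 + 21k + 98 = (-(1/1815)k + 7/1815)(-1815k^2 + 9075k + 25410) + (0)
Last nonzero remainder: -1815k^2 + 9075k + 25410. Dividing through by -1815 gives the monic gcd k^2 - 5k - 14.
Cancel k^2 - 5k - 14 from numerator and denominator to get the reduced form.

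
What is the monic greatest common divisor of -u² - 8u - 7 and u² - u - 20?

Repeated division with remainder:
  -u² - 8u - 7 = (-1)(u² - u - 20) + (-9u - 27)
  u² - u - 20 = (-(1/9)u + 4/9)(-9u - 27) + (-8)
  -9u - 27 = ((9/8)u + 27/8)(-8) + (0)
The last nonzero remainder is the constant -8, so the polynomials are coprime and gcd = 1.

1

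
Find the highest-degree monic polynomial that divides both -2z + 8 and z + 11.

Repeated division with remainder:
  -2z + 8 = (-2)(z + 11) + (30)
  z + 11 = ((1/30)z + 11/30)(30) + (0)
The last nonzero remainder is the constant 30, so the polynomials are coprime and gcd = 1.

1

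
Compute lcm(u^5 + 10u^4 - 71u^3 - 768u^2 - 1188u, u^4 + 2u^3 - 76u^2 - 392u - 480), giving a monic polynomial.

u^7 + 4u^6 - 171u^5 - 742u^4 + 6260u^3 + 37848u^2 + 47520u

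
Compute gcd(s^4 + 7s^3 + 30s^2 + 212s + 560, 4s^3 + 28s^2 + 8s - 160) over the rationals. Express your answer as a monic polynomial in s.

By polynomial division,
  s^4 + 7s^3 + 30s^2 + 212s + 560 = ((1/4)s)(4s^3 + 28s^2 + 8s - 160) + (28s^2 + 252s + 560)
  4s^3 + 28s^2 + 8s - 160 = ((1/7)s - 2/7)(28s^2 + 252s + 560) + (0)
Last nonzero remainder: 28s^2 + 252s + 560. Dividing through by 28 gives the monic gcd s^2 + 9s + 20.

s^2 + 9s + 20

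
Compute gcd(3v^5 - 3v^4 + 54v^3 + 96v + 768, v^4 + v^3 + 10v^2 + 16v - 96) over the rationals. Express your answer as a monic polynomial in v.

v^2 + 16

Repeated division with remainder:
  3v^5 - 3v^4 + 54v^3 + 96v + 768 = (3v - 6)(v^4 + v^3 + 10v^2 + 16v - 96) + (30v^3 + 12v^2 + 480v + 192)
  v^4 + v^3 + 10v^2 + 16v - 96 = ((1/30)v + 1/50)(30v^3 + 12v^2 + 480v + 192) + (-(156/25)v^2 - 2496/25)
  30v^3 + 12v^2 + 480v + 192 = (-(125/26)v - 25/13)(-(156/25)v^2 - 2496/25) + (0)
Last nonzero remainder: -(156/25)v^2 - 2496/25. Dividing through by -156/25 gives the monic gcd v^2 + 16.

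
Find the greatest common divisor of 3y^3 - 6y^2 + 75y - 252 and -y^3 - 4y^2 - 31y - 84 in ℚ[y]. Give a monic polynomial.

y^2 + y + 28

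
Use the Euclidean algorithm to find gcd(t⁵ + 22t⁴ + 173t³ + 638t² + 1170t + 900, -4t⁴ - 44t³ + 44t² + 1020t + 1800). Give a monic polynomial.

t² + 13t + 30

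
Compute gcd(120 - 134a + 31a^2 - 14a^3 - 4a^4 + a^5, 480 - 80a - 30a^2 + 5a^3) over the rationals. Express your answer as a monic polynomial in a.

Repeated division with remainder:
  a^5 - 4a^4 - 14a^3 + 31a^2 - 134a + 120 = ((1/5)a^2 + (2/5)a + 14/5)(5a^3 - 30a^2 - 80a + 480) + (51a^2 - 102a - 1224)
  5a^3 - 30a^2 - 80a + 480 = ((5/51)a - 20/51)(51a^2 - 102a - 1224) + (0)
Last nonzero remainder: 51a^2 - 102a - 1224. Dividing through by 51 gives the monic gcd a^2 - 2a - 24.

-24 - 2a + a^2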